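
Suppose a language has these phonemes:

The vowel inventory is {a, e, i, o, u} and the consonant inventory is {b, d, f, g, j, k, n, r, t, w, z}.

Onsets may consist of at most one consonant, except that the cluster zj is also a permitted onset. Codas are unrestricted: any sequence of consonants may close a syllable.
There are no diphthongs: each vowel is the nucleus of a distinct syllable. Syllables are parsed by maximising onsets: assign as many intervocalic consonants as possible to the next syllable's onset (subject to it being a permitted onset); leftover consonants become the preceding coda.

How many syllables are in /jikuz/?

2

Nuclei (vowels): i, u → 2 syllables.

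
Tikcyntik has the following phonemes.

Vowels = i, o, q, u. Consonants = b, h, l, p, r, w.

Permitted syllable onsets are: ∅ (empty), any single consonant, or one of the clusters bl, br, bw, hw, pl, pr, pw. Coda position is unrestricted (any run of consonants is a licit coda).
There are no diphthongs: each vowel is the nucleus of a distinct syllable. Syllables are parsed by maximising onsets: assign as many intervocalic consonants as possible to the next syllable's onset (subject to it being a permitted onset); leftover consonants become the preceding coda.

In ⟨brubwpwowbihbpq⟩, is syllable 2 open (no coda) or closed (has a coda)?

closed

Vowels present: u, o, i, q; each is a nucleus, giving 4 syllables.
Between /u/ (V1) and /o/ (V2): cluster /bwpw/ — the longest permitted-onset suffix is /pw/; onset = /pw/, preceding coda = /bw/.
Between /o/ (V2) and /i/ (V3): /wb/; trying suffixes from longest down, /b/ is the first permitted one, so coda /w/ | onset /b/.
Between /i/ (V3) and /q/ (V4): /hbp/; trying suffixes from longest down, /p/ is the first permitted one, so coda /hb/ | onset /p/.
Syllabification: brubw.pwow.bihb.pq.
Syllable 2 is /pwow/ with coda /w/, so it is closed.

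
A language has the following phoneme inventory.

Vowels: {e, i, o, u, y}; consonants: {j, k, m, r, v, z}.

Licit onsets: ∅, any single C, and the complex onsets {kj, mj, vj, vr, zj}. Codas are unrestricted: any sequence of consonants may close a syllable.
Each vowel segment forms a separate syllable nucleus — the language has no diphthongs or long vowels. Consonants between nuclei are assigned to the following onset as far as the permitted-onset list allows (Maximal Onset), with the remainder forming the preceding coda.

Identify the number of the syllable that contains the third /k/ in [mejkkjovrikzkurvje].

3

Vowels present: e, o, i, u, e; each is a nucleus, giving 5 syllables.
/e…o/ gap (V1→V2): /jkkj/ — longest licit onset from the right is /kj/, leaving /jk/ as coda.
/o…i/ gap (V2→V3): /vr/ — entire cluster is a permitted onset → onset /vr/, coda ∅.
/i…u/ gap (V3→V4): /kzk/; trying suffixes from longest down, /k/ is the first permitted one, so coda /kz/ | onset /k/.
/u…e/ gap (V4→V5): /rvj/ splits as /r/ + /vj/ (/vj/ is the longest suffix that is a licit onset).
Result: mejk.kjo.vrikz.kur.vje.
The third /k/ is in the coda of syllable 3 (/vrikz/).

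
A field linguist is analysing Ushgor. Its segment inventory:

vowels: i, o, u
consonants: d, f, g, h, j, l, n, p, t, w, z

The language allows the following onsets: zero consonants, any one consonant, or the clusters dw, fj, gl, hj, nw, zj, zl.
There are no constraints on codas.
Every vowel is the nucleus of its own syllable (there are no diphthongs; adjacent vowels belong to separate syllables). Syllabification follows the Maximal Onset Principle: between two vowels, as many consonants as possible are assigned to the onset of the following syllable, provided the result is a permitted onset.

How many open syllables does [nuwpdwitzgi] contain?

Vowels present: u, i, i; each is a nucleus, giving 3 syllables.
V1 /u/ – V2 /i/: cluster /wpdw/ — the longest permitted-onset suffix is /dw/; onset = /dw/, preceding coda = /wp/.
V2 /i/ – V3 /i/: /tzg/ splits as /tz/ + /g/ (/g/ is the longest suffix that is a licit onset).
Syllabification: nuwp.dwitz.gi.
Classifying each syllable: /nuwp/ (closed), /dwitz/ (closed), /gi/ (open).
Open syllables: 1.

1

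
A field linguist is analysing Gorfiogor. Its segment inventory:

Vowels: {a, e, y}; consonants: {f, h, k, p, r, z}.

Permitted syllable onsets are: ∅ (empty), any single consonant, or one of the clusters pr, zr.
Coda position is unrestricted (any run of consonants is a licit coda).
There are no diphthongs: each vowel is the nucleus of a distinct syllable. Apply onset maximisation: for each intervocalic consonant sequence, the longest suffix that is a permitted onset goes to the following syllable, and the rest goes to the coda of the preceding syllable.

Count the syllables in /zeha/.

2

The vowels are e, a — 2 nuclei, so 2 syllables.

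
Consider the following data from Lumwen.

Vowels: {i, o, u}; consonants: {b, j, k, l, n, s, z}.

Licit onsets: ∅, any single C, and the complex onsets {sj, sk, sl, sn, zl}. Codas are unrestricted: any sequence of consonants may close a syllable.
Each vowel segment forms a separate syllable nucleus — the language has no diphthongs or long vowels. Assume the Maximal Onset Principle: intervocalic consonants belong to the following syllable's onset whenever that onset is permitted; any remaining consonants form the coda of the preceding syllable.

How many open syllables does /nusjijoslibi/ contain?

The vowels are u, i, o, i, i — 5 nuclei, so 5 syllables.
/u…i/ gap (V1→V2): cluster /sj/ — /sj/ is itself a permitted onset, so the whole cluster goes right; preceding coda = ∅.
/i…o/ gap (V2→V3): just /j/ — single C goes to the following onset.
/o…i/ gap (V3→V4): /sl/ — entire cluster is a permitted onset → onset /sl/, coda ∅.
/i…i/ gap (V4→V5): /b/ is a single consonant, so it becomes the next onset.
So the parse is nu.sji.jo.sli.bi.
Classifying each syllable: /nu/ (open), /sji/ (open), /jo/ (open), /sli/ (open), /bi/ (open).
Open syllables: 5.

5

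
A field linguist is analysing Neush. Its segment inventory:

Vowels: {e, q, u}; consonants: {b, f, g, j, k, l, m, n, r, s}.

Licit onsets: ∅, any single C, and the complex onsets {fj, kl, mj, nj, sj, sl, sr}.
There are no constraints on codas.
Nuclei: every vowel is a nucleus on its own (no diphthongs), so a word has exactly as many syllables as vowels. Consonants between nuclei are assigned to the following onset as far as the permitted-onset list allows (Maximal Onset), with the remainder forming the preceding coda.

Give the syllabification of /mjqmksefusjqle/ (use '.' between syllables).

mjqmk.se.fu.sjq.le

Nuclei (vowels): q, e, u, q, e → 5 syllables.
Between /q/ (V1) and /e/ (V2): /mks/; trying suffixes from longest down, /s/ is the first permitted one, so coda /mk/ | onset /s/.
Between /e/ (V2) and /u/ (V3): just /f/ — single C goes to the following onset.
Between /u/ (V3) and /q/ (V4): cluster /sj/ — /sj/ is itself a permitted onset, so the whole cluster goes right; preceding coda = ∅.
Between /q/ (V4) and /e/ (V5): /l/ is a single consonant, so it becomes the next onset.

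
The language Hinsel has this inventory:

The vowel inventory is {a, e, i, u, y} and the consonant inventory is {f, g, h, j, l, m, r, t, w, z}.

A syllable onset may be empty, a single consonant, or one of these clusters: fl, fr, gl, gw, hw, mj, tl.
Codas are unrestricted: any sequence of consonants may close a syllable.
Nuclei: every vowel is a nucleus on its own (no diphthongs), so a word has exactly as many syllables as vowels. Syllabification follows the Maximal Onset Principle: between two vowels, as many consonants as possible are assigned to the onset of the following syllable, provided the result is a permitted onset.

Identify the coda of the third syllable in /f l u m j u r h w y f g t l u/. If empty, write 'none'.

Nuclei (vowels): u, u, y, u → 4 syllables.
σ1/σ2 boundary: /mj/ is a licit onset in full, so it all attaches to the next syllable.
σ2/σ3 boundary: cluster /rhw/ — the longest permitted-onset suffix is /hw/; onset = /hw/, preceding coda = /r/.
σ3/σ4 boundary: cluster /fgtl/ — the longest permitted-onset suffix is /tl/; onset = /tl/, preceding coda = /fg/.
Putting it together: flu.mjur.hwyfg.tlu.
Syllable 3 is /hwyfg/: onset /hw/, nucleus /y/, coda /fg/.

fg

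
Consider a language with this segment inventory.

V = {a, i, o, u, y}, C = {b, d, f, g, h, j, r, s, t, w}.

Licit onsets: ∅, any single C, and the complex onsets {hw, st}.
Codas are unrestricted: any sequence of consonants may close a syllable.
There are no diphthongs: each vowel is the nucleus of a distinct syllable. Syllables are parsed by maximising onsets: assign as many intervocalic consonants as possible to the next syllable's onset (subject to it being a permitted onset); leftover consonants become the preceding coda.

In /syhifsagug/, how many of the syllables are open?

2

The vowels are y, i, a, u — 4 nuclei, so 4 syllables.
V1 /y/ – V2 /i/: /h/ is a single consonant, so it becomes the next onset.
V2 /i/ – V3 /a/: /fs/ splits as /f/ + /s/ (/s/ is the longest suffix that is a licit onset).
V3 /a/ – V4 /u/: /g/ is a single consonant, so it becomes the next onset.
Syllabification: sy.hif.sa.gug.
Classifying each syllable: /sy/ (open), /hif/ (closed), /sa/ (open), /gug/ (closed).
Open syllables: 2.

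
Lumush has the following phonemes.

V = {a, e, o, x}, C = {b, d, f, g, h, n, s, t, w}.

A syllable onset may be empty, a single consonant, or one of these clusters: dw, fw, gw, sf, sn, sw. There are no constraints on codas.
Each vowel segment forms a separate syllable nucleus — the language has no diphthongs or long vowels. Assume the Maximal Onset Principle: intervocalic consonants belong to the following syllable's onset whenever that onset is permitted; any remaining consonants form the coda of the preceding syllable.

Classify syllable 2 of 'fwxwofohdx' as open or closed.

open

Vowels present: x, o, o, x; each is a nucleus, giving 4 syllables.
σ1/σ2 boundary: /w/ is a single consonant, so it becomes the next onset.
σ2/σ3 boundary: just /f/ — single C goes to the following onset.
σ3/σ4 boundary: /hd/ — longest licit onset from the right is /d/, leaving /h/ as coda.
Putting it together: fwx.wo.foh.dx.
Syllable 2 is /wo/; it ends in its nucleus with no coda, so it is open.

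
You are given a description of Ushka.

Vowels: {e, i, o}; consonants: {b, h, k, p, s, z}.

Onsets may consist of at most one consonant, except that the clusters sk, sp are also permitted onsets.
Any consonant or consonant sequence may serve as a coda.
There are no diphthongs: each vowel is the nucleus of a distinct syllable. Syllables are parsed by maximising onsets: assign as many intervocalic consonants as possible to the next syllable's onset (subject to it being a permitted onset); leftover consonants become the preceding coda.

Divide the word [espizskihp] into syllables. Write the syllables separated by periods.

e.spiz.skihp

The vowels are e, i, i — 3 nuclei, so 3 syllables.
/e…i/ gap (V1→V2): cluster /sp/ — /sp/ is itself a permitted onset, so the whole cluster goes right; preceding coda = ∅.
/i…i/ gap (V2→V3): /zsk/ — longest licit onset from the right is /sk/, leaving /z/ as coda.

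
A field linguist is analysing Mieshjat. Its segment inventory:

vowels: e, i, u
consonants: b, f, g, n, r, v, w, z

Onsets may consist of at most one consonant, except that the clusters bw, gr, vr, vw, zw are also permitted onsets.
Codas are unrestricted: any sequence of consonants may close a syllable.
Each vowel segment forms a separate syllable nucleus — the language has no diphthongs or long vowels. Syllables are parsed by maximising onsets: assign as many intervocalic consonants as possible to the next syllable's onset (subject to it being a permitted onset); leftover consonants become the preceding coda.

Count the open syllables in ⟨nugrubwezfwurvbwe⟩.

3

The vowels are u, u, e, u, e — 5 nuclei, so 5 syllables.
V1 /u/ – V2 /u/: /gr/ — entire cluster is a permitted onset → onset /gr/, coda ∅.
V2 /u/ – V3 /e/: /bw/ — entire cluster is a permitted onset → onset /bw/, coda ∅.
V3 /e/ – V4 /u/: /zfw/; trying suffixes from longest down, /w/ is the first permitted one, so coda /zf/ | onset /w/.
V4 /u/ – V5 /e/: /rvbw/ — longest licit onset from the right is /bw/, leaving /rv/ as coda.
Syllabification: nu.gru.bwezf.wurv.bwe.
Classifying each syllable: /nu/ (open), /gru/ (open), /bwezf/ (closed), /wurv/ (closed), /bwe/ (open).
Open syllables: 3.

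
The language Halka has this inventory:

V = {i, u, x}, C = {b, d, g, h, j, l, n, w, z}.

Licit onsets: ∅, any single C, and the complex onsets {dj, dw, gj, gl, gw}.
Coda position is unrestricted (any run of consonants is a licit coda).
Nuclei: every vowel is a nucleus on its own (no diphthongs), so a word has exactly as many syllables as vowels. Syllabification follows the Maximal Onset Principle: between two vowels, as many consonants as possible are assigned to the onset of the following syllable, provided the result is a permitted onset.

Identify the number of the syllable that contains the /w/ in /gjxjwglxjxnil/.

Nuclei (vowels): x, x, x, i → 4 syllables.
σ1/σ2 boundary: /jwgl/; trying suffixes from longest down, /gl/ is the first permitted one, so coda /jw/ | onset /gl/.
σ2/σ3 boundary: /j/ → onset of the next syllable (single consonants are always licit onsets).
σ3/σ4 boundary: just /n/ — single C goes to the following onset.
So the parse is gjxjw.glx.jx.nil.
The /w/ is in the coda of syllable 1 (/gjxjw/).

1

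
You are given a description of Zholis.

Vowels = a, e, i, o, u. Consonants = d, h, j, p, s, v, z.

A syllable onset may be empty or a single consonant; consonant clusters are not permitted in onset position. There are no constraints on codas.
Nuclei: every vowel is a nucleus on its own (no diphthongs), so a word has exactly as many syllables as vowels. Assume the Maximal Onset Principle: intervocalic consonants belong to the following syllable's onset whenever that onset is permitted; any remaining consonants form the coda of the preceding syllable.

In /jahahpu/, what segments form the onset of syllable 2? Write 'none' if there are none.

h

The vowels are a, a, u — 3 nuclei, so 3 syllables.
Between /a/ (V1) and /a/ (V2): just /h/ — single C goes to the following onset.
Between /a/ (V2) and /u/ (V3): /hp/; trying suffixes from longest down, /p/ is the first permitted one, so coda /h/ | onset /p/.
So the parse is ja.hah.pu.
Syllable 2 is /hah/: onset /h/, nucleus /a/, coda /h/.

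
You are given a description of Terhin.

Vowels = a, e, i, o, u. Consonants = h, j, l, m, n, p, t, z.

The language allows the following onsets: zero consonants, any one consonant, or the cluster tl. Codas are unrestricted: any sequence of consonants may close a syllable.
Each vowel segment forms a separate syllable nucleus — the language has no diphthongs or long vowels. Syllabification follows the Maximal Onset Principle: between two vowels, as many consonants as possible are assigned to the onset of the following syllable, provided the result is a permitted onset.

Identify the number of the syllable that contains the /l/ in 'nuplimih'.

The vowels are u, i, i — 3 nuclei, so 3 syllables.
Between /u/ (V1) and /i/ (V2): /pl/ — longest licit onset from the right is /l/, leaving /p/ as coda.
Between /i/ (V2) and /i/ (V3): /m/ is a single consonant, so it becomes the next onset.
Syllabification: nup.li.mih.
The /l/ is in the onset of syllable 2 (/li/).

2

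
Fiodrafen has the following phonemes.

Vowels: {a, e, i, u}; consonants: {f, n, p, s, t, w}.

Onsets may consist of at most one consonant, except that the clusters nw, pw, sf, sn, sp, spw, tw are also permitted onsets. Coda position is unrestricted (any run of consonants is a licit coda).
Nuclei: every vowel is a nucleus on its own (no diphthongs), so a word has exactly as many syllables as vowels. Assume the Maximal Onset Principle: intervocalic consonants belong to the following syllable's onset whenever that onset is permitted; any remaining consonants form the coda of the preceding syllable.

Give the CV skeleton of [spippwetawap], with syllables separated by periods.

The vowels are i, e, a, a — 4 nuclei, so 4 syllables.
/i…e/ gap (V1→V2): /ppw/ — longest licit onset from the right is /pw/, leaving /p/ as coda.
/e…a/ gap (V2→V3): /t/ is a single consonant, so it becomes the next onset.
/a…a/ gap (V3→V4): /w/ is a single consonant, so it becomes the next onset.
Result: spip.pwe.ta.wap.
Mapping each syllable to C/V: /spip/ → CCVC, /pwe/ → CCV, /ta/ → CV, /wap/ → CVC.

CCVC.CCV.CV.CVC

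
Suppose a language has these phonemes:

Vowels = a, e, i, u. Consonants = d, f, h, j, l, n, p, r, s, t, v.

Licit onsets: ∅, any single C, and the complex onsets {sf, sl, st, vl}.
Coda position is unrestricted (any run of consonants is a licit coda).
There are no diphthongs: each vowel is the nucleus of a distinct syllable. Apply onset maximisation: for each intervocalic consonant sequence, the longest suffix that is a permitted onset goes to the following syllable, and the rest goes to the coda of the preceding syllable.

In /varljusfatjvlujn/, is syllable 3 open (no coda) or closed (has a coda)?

closed

Vowels present: a, u, a, u; each is a nucleus, giving 4 syllables.
V1 /a/ – V2 /u/: /rlj/ splits as /rl/ + /j/ (/j/ is the longest suffix that is a licit onset).
V2 /u/ – V3 /a/: /sf/ is a licit onset in full, so it all attaches to the next syllable.
V3 /a/ – V4 /u/: /tjvl/; trying suffixes from longest down, /vl/ is the first permitted one, so coda /tj/ | onset /vl/.
Result: varl.ju.sfatj.vlujn.
Syllable 3 is /sfatj/ with coda /tj/, so it is closed.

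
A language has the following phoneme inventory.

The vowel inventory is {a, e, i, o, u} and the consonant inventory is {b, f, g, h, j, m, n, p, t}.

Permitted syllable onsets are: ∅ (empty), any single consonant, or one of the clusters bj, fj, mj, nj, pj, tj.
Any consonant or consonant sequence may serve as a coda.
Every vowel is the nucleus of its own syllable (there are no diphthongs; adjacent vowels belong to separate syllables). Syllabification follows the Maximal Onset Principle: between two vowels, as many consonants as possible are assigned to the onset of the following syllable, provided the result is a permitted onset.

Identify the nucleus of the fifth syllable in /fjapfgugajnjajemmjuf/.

The vowels are a, u, a, a, e, u — 6 nuclei, so 6 syllables.
The fifth nucleus (vowel 5 from the left) is /e/.

e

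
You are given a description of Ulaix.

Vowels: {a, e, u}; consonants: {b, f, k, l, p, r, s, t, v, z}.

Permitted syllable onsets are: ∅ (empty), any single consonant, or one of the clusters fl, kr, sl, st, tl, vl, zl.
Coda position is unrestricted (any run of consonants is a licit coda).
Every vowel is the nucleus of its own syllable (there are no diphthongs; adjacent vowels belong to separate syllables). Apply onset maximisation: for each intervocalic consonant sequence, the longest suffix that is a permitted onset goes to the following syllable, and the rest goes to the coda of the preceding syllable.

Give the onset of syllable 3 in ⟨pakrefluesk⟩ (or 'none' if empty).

fl

Vowels present: a, e, u, e; each is a nucleus, giving 4 syllables.
V1 /a/ – V2 /e/: /kr/ — entire cluster is a permitted onset → onset /kr/, coda ∅.
V2 /e/ – V3 /u/: /fl/ is a licit onset in full, so it all attaches to the next syllable.
V3 /u/ – V4 /e/: no consonants, so the boundary falls immediately after /u/.
So the parse is pa.kre.flu.esk.
Syllable 3 is /flu/: onset /fl/, nucleus /u/, coda ∅.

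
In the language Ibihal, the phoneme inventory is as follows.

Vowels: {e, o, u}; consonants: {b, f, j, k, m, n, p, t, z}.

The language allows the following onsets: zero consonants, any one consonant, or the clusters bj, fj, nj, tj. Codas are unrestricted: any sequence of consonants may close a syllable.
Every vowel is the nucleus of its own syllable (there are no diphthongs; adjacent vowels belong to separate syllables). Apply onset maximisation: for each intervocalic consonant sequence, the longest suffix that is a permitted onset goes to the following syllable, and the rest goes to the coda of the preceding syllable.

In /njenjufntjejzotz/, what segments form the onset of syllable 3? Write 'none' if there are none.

tj

Nuclei (vowels): e, u, e, o → 4 syllables.
/e…u/ gap (V1→V2): /nj/ is a licit onset in full, so it all attaches to the next syllable.
/u…e/ gap (V2→V3): cluster /fntj/ — the longest permitted-onset suffix is /tj/; onset = /tj/, preceding coda = /fn/.
/e…o/ gap (V3→V4): cluster /jz/ — the longest permitted-onset suffix is /z/; onset = /z/, preceding coda = /j/.
Putting it together: nje.njufn.tjej.zotz.
Syllable 3 is /tjej/: onset /tj/, nucleus /e/, coda /j/.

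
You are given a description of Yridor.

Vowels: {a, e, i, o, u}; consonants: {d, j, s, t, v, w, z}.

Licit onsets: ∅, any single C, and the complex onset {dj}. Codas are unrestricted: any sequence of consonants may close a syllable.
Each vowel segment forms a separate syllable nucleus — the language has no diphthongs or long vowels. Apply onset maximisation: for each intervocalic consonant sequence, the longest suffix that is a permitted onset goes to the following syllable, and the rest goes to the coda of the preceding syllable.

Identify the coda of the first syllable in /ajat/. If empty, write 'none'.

none

Nuclei (vowels): a, a → 2 syllables.
/a…a/ gap (V1→V2): /j/ is a single consonant, so it becomes the next onset.
Putting it together: a.jat.
Syllable 1 is /a/: onset ∅, nucleus /a/, coda ∅.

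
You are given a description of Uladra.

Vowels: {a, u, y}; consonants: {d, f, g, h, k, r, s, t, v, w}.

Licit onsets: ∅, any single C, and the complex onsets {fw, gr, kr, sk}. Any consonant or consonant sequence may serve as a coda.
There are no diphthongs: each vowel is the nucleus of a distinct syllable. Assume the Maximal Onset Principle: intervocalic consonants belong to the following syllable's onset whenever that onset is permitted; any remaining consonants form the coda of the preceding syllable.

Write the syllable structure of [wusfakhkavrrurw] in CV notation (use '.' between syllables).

CVC.CVCC.CVCC.CVCC

Vowels present: u, a, a, u; each is a nucleus, giving 4 syllables.
V1 /u/ – V2 /a/: /sf/; trying suffixes from longest down, /f/ is the first permitted one, so coda /s/ | onset /f/.
V2 /a/ – V3 /a/: /khk/ — longest licit onset from the right is /k/, leaving /kh/ as coda.
V3 /a/ – V4 /u/: /vrr/ splits as /vr/ + /r/ (/r/ is the longest suffix that is a licit onset).
Result: wus.fakh.kavr.rurw.
Mapping each syllable to C/V: /wus/ → CVC, /fakh/ → CVCC, /kavr/ → CVCC, /rurw/ → CVCC.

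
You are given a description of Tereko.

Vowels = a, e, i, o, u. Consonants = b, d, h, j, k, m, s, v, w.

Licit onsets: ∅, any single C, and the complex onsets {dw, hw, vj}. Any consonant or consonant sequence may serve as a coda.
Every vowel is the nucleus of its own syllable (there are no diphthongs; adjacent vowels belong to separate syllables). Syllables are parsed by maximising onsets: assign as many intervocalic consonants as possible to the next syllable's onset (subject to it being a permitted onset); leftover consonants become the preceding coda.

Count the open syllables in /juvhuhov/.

Nuclei (vowels): u, u, o → 3 syllables.
/u…u/ gap (V1→V2): cluster /vh/ — the longest permitted-onset suffix is /h/; onset = /h/, preceding coda = /v/.
/u…o/ gap (V2→V3): just /h/ — single C goes to the following onset.
Syllabification: juv.hu.hov.
Classifying each syllable: /juv/ (closed), /hu/ (open), /hov/ (closed).
Open syllables: 1.

1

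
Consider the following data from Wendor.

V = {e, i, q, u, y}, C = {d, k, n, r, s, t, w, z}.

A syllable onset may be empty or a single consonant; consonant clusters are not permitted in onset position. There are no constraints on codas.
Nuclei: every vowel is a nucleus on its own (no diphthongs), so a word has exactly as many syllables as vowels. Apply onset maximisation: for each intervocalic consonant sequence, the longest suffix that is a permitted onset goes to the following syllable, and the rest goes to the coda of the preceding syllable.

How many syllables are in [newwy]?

Nuclei (vowels): e, y → 2 syllables.

2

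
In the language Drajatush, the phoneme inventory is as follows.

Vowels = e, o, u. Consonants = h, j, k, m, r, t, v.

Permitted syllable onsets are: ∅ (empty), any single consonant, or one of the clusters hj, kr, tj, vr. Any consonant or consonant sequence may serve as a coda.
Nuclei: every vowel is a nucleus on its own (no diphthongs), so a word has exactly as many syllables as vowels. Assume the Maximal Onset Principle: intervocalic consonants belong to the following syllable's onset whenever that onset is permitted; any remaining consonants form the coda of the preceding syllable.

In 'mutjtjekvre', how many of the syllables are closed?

The vowels are u, e, e — 3 nuclei, so 3 syllables.
V1 /u/ – V2 /e/: /tjtj/; trying suffixes from longest down, /tj/ is the first permitted one, so coda /tj/ | onset /tj/.
V2 /e/ – V3 /e/: /kvr/; trying suffixes from longest down, /vr/ is the first permitted one, so coda /k/ | onset /vr/.
Putting it together: mutj.tjek.vre.
Classifying each syllable: /mutj/ (closed), /tjek/ (closed), /vre/ (open).
Closed syllables: 2.

2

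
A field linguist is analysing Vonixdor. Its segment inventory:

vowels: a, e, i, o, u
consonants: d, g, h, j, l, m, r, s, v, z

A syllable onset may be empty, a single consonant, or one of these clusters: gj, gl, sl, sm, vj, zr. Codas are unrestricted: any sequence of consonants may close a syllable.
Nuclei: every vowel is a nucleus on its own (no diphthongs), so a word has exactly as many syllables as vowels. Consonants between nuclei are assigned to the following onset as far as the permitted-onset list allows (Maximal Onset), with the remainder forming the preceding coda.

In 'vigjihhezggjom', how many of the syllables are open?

The vowels are i, i, e, o — 4 nuclei, so 4 syllables.
Between /i/ (V1) and /i/ (V2): /gj/ — entire cluster is a permitted onset → onset /gj/, coda ∅.
Between /i/ (V2) and /e/ (V3): cluster /hh/ — the longest permitted-onset suffix is /h/; onset = /h/, preceding coda = /h/.
Between /e/ (V3) and /o/ (V4): /zggj/ splits as /zg/ + /gj/ (/gj/ is the longest suffix that is a licit onset).
Putting it together: vi.gjih.hezg.gjom.
Classifying each syllable: /vi/ (open), /gjih/ (closed), /hezg/ (closed), /gjom/ (closed).
Open syllables: 1.

1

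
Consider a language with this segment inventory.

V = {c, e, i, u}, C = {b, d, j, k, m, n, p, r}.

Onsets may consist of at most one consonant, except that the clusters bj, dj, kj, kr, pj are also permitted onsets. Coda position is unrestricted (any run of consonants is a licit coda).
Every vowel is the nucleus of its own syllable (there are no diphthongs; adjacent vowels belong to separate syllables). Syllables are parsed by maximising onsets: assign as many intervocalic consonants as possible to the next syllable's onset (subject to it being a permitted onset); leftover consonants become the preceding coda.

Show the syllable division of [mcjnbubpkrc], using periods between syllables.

mcjn.bubp.krc

Vowels present: c, u, c; each is a nucleus, giving 3 syllables.
V1 /c/ – V2 /u/: /jnb/ — longest licit onset from the right is /b/, leaving /jn/ as coda.
V2 /u/ – V3 /c/: cluster /bpkr/ — the longest permitted-onset suffix is /kr/; onset = /kr/, preceding coda = /bp/.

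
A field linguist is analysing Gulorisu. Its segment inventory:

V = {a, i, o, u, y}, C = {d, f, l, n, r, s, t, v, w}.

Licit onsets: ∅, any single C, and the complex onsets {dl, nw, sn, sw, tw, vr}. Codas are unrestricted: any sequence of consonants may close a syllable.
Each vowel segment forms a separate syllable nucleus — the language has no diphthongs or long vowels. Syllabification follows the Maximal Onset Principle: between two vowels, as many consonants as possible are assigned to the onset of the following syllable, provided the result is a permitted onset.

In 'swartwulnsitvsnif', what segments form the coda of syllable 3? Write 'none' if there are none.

Vowels present: a, u, i, i; each is a nucleus, giving 4 syllables.
σ1/σ2 boundary: /rtw/ splits as /r/ + /tw/ (/tw/ is the longest suffix that is a licit onset).
σ2/σ3 boundary: /lns/ — longest licit onset from the right is /s/, leaving /ln/ as coda.
σ3/σ4 boundary: /tvsn/ — longest licit onset from the right is /sn/, leaving /tv/ as coda.
Result: swar.twuln.sitv.snif.
Syllable 3 is /sitv/: onset /s/, nucleus /i/, coda /tv/.

tv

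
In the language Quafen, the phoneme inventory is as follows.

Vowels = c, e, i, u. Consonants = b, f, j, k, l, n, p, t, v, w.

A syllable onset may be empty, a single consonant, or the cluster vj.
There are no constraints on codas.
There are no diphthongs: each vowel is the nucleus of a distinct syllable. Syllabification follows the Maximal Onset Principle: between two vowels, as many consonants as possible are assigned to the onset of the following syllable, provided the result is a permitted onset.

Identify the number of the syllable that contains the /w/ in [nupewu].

Vowels present: u, e, u; each is a nucleus, giving 3 syllables.
V1 /u/ – V2 /e/: /p/ → onset of the next syllable (single consonants are always licit onsets).
V2 /e/ – V3 /u/: /w/ → onset of the next syllable (single consonants are always licit onsets).
Syllabification: nu.pe.wu.
The /w/ is in the onset of syllable 3 (/wu/).

3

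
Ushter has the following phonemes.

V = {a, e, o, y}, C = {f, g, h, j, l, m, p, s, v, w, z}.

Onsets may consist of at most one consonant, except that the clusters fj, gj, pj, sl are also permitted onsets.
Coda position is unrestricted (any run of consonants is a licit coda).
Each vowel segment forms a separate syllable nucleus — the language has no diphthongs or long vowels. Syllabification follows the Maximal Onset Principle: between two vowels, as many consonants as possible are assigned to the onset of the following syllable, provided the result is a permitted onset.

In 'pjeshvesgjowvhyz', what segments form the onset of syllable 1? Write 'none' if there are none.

pj

The vowels are e, e, o, y — 4 nuclei, so 4 syllables.
V1 /e/ – V2 /e/: cluster /shv/ — the longest permitted-onset suffix is /v/; onset = /v/, preceding coda = /sh/.
V2 /e/ – V3 /o/: /sgj/; trying suffixes from longest down, /gj/ is the first permitted one, so coda /s/ | onset /gj/.
V3 /o/ – V4 /y/: /wvh/ — longest licit onset from the right is /h/, leaving /wv/ as coda.
Putting it together: pjesh.ves.gjowv.hyz.
Syllable 1 is /pjesh/: onset /pj/, nucleus /e/, coda /sh/.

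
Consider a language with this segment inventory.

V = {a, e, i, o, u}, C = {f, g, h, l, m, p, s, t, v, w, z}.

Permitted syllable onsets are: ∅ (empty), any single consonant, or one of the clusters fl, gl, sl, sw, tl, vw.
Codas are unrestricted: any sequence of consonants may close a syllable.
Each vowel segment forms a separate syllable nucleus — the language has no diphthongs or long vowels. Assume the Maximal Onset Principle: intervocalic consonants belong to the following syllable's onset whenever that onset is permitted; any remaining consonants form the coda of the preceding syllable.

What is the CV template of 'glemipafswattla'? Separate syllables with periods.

CCV.CV.CVC.CCVC.CCV

The vowels are e, i, a, a, a — 5 nuclei, so 5 syllables.
/e…i/ gap (V1→V2): just /m/ — single C goes to the following onset.
/i…a/ gap (V2→V3): /p/ is a single consonant, so it becomes the next onset.
/a…a/ gap (V3→V4): /fsw/ splits as /f/ + /sw/ (/sw/ is the longest suffix that is a licit onset).
/a…a/ gap (V4→V5): /ttl/ — longest licit onset from the right is /tl/, leaving /t/ as coda.
Result: gle.mi.paf.swat.tla.
Mapping each syllable to C/V: /gle/ → CCV, /mi/ → CV, /paf/ → CVC, /swat/ → CCVC, /tla/ → CCV.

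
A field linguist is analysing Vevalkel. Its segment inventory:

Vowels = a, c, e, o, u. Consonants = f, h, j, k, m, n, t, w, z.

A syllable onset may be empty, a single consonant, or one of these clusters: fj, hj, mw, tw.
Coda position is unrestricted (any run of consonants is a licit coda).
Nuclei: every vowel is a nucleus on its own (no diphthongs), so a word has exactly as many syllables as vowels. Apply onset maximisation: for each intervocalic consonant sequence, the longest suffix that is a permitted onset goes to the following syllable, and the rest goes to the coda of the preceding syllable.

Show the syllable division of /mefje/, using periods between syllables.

Vowels present: e, e; each is a nucleus, giving 2 syllables.
σ1/σ2 boundary: /fj/ is a licit onset in full, so it all attaches to the next syllable.

me.fje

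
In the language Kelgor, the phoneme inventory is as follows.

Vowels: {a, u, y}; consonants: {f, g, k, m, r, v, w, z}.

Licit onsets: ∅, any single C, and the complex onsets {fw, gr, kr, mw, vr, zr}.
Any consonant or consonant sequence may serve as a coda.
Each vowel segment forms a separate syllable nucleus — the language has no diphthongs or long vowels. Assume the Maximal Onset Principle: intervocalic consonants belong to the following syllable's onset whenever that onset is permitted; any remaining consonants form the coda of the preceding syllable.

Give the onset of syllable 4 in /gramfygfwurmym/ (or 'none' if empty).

Nuclei (vowels): a, y, u, y → 4 syllables.
σ1/σ2 boundary: cluster /mf/ — the longest permitted-onset suffix is /f/; onset = /f/, preceding coda = /m/.
σ2/σ3 boundary: /gfw/ — longest licit onset from the right is /fw/, leaving /g/ as coda.
σ3/σ4 boundary: /rm/ splits as /r/ + /m/ (/m/ is the longest suffix that is a licit onset).
Putting it together: gram.fyg.fwur.mym.
Syllable 4 is /mym/: onset /m/, nucleus /y/, coda /m/.

m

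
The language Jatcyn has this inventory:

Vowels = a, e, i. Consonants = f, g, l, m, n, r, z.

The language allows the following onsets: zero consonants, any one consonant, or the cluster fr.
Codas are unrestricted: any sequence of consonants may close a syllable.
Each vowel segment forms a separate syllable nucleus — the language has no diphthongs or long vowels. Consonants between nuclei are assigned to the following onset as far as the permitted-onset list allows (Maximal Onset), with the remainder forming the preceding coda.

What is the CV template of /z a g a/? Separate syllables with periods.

The vowels are a, a — 2 nuclei, so 2 syllables.
σ1/σ2 boundary: /g/ → onset of the next syllable (single consonants are always licit onsets).
Syllabification: za.ga.
Mapping each syllable to C/V: /za/ → CV, /ga/ → CV.

CV.CV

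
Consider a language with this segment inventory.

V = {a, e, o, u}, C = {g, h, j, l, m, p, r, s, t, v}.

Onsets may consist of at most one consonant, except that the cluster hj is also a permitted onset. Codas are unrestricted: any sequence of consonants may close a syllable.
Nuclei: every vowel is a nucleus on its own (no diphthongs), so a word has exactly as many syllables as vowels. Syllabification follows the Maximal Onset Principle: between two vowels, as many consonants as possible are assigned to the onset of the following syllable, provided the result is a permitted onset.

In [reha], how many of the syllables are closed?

Nuclei (vowels): e, a → 2 syllables.
/e…a/ gap (V1→V2): /h/ is a single consonant, so it becomes the next onset.
So the parse is re.ha.
Classifying each syllable: /re/ (open), /ha/ (open).
Closed syllables: 0.

0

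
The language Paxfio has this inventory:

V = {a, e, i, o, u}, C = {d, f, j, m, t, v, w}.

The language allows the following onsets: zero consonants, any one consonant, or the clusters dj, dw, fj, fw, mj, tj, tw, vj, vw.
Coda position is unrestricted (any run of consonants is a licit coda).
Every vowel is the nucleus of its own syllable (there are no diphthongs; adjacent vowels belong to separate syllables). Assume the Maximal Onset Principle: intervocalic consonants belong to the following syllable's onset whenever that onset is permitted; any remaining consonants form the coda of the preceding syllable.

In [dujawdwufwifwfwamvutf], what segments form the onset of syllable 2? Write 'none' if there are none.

The vowels are u, a, u, i, a, u — 6 nuclei, so 6 syllables.
σ1/σ2 boundary: /j/ → onset of the next syllable (single consonants are always licit onsets).
σ2/σ3 boundary: /wdw/ — longest licit onset from the right is /dw/, leaving /w/ as coda.
σ3/σ4 boundary: /fw/ — entire cluster is a permitted onset → onset /fw/, coda ∅.
σ4/σ5 boundary: /fwfw/; trying suffixes from longest down, /fw/ is the first permitted one, so coda /fw/ | onset /fw/.
σ5/σ6 boundary: /mv/; trying suffixes from longest down, /v/ is the first permitted one, so coda /m/ | onset /v/.
Putting it together: du.jaw.dwu.fwifw.fwam.vutf.
Syllable 2 is /jaw/: onset /j/, nucleus /a/, coda /w/.

j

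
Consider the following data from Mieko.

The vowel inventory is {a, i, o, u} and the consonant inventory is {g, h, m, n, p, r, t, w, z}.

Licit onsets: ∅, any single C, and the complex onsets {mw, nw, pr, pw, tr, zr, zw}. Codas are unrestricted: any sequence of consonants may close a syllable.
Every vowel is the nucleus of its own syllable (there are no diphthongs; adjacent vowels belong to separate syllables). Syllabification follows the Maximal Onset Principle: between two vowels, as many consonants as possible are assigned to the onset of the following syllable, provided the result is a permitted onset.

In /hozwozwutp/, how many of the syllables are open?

The vowels are o, o, u — 3 nuclei, so 3 syllables.
σ1/σ2 boundary: /zw/ — entire cluster is a permitted onset → onset /zw/, coda ∅.
σ2/σ3 boundary: /zw/ is a licit onset in full, so it all attaches to the next syllable.
Result: ho.zwo.zwutp.
Classifying each syllable: /ho/ (open), /zwo/ (open), /zwutp/ (closed).
Open syllables: 2.

2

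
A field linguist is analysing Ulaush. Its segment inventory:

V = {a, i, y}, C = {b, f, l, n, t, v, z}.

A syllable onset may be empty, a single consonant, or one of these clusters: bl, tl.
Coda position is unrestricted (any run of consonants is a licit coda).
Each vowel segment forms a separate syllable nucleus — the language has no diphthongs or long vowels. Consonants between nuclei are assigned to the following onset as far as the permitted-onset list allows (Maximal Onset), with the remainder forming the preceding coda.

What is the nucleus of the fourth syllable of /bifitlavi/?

The vowels are i, i, a, i — 4 nuclei, so 4 syllables.
The fourth nucleus (vowel 4 from the left) is /i/.

i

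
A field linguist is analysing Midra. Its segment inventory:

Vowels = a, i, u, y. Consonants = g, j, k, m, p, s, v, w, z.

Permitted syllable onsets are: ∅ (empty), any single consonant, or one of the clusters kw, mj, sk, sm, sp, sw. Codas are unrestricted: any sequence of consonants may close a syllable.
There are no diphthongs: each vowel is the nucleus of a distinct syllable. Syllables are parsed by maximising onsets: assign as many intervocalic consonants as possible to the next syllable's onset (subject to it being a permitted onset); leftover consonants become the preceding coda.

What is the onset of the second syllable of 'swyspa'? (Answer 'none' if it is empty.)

sp

Nuclei (vowels): y, a → 2 syllables.
/y…a/ gap (V1→V2): cluster /sp/ — /sp/ is itself a permitted onset, so the whole cluster goes right; preceding coda = ∅.
So the parse is swy.spa.
Syllable 2 is /spa/: onset /sp/, nucleus /a/, coda ∅.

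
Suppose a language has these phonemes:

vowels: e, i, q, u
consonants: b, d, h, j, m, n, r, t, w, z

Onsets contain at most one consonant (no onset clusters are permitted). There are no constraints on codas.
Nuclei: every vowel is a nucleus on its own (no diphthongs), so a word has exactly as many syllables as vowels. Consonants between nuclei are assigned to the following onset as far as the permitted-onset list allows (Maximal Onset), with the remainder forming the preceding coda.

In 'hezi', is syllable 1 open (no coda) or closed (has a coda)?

The vowels are e, i — 2 nuclei, so 2 syllables.
Between /e/ (V1) and /i/ (V2): /z/ → onset of the next syllable (single consonants are always licit onsets).
Result: he.zi.
Syllable 1 is /he/; it ends in its nucleus with no coda, so it is open.

open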